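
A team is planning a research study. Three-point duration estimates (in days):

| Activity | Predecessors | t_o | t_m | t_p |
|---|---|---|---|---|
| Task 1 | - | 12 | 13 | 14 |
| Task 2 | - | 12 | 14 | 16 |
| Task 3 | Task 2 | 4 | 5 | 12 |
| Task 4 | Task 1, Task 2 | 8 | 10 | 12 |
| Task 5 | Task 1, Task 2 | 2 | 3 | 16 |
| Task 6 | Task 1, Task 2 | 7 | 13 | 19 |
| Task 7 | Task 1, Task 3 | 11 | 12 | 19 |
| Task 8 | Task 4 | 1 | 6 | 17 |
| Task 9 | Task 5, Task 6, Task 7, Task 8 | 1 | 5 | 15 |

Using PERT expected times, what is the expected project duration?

te_Task 1 = (12 + 4·13 + 14)/6 = 78/6 = 13
te_Task 2 = (12 + 4·14 + 16)/6 = 84/6 = 14
te_Task 3 = (4 + 4·5 + 12)/6 = 36/6 = 6
te_Task 4 = (8 + 4·10 + 12)/6 = 60/6 = 10
te_Task 5 = (2 + 4·3 + 16)/6 = 30/6 = 5
te_Task 6 = (7 + 4·13 + 19)/6 = 78/6 = 13
te_Task 7 = (11 + 4·12 + 19)/6 = 78/6 = 13
te_Task 8 = (1 + 4·6 + 17)/6 = 42/6 = 7
te_Task 9 = (1 + 4·5 + 15)/6 = 36/6 = 6

Forward pass:
ES_Task 1 = 0; EF_Task 1 = 13
ES_Task 2 = 0; EF_Task 2 = 14
ES_Task 3 = 14; EF_Task 3 = 14+6 = 20
ES_Task 4 = max(EF_Task 1=13, EF_Task 2=14) = 14; EF_Task 4 = 14+10 = 24
ES_Task 5 = max(EF_Task 1=13, EF_Task 2=14) = 14; EF_Task 5 = 14+5 = 19
ES_Task 6 = max(EF_Task 1=13, EF_Task 2=14) = 14; EF_Task 6 = 14+13 = 27
ES_Task 7 = max(EF_Task 1=13, EF_Task 3=20) = 20; EF_Task 7 = 20+13 = 33
ES_Task 8 = 24; EF_Task 8 = 24+7 = 31
ES_Task 9 = max(EF_Task 5=19, EF_Task 6=27, EF_Task 7=33, EF_Task 8=31) = 33; EF_Task 9 = 33+6 = 39
Expected project duration μ = 39 days. Critical path: Task 2 → Task 3 → Task 7 → Task 9.

39 days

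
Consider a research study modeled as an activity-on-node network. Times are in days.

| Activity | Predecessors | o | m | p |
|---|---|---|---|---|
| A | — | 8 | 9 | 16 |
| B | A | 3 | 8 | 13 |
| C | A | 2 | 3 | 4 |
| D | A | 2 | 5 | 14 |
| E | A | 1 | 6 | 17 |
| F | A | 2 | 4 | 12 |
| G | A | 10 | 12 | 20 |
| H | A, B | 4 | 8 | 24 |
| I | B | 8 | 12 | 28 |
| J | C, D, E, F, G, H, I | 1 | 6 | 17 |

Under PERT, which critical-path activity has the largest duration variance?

I

te_A = (8 + 4·9 + 16)/6 = 60/6 = 10; σ²_A = ((16−8)/6)² = 1.778
te_B = (3 + 4·8 + 13)/6 = 48/6 = 8; σ²_B = ((13−3)/6)² = 2.778
te_C = (2 + 4·3 + 4)/6 = 18/6 = 3; σ²_C = ((4−2)/6)² = 0.111
te_D = (2 + 4·5 + 14)/6 = 36/6 = 6; σ²_D = ((14−2)/6)² = 4.000
te_E = (1 + 4·6 + 17)/6 = 42/6 = 7; σ²_E = ((17−1)/6)² = 7.111
te_F = (2 + 4·4 + 12)/6 = 30/6 = 5; σ²_F = ((12−2)/6)² = 2.778
te_G = (10 + 4·12 + 20)/6 = 78/6 = 13; σ²_G = ((20−10)/6)² = 2.778
te_H = (4 + 4·8 + 24)/6 = 60/6 = 10; σ²_H = ((24−4)/6)² = 11.111
te_I = (8 + 4·12 + 28)/6 = 84/6 = 14; σ²_I = ((28−8)/6)² = 11.111
te_J = (1 + 4·6 + 17)/6 = 42/6 = 7; σ²_J = ((17−1)/6)² = 7.111

Forward pass:
ES_A = 0; EF_A = 10
ES_B = 10; EF_B = 10+8 = 18
ES_C = 10; EF_C = 10+3 = 13
ES_D = 10; EF_D = 10+6 = 16
ES_E = 10; EF_E = 10+7 = 17
ES_F = 10; EF_F = 10+5 = 15
ES_G = 10; EF_G = 10+13 = 23
ES_H = max(EF_A=10, EF_B=18) = 18; EF_H = 18+10 = 28
ES_I = 18; EF_I = 18+14 = 32
ES_J = max(EF_C=13, EF_D=16, EF_E=17, EF_F=15, EF_G=23, EF_H=28, EF_I=32) = 32; EF_J = 32+7 = 39
Expected project duration μ = 39 days. Critical path: A → B → I → J.

Variances on critical path: σ²_A=1.778, σ²_B=2.778, σ²_I=11.111, σ²_J=7.111.
Largest is σ²_I = 11.111.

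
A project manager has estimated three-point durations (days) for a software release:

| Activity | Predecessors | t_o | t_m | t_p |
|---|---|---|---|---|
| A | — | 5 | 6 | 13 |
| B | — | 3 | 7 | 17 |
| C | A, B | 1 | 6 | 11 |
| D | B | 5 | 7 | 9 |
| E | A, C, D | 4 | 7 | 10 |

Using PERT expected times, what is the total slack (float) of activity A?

2 days

te_A = (5 + 4·6 + 13)/6 = 42/6 = 7
te_B = (3 + 4·7 + 17)/6 = 48/6 = 8
te_C = (1 + 4·6 + 11)/6 = 36/6 = 6
te_D = (5 + 4·7 + 9)/6 = 42/6 = 7
te_E = (4 + 4·7 + 10)/6 = 42/6 = 7

Forward pass:
ES_A = 0; EF_A = 7
ES_B = 0; EF_B = 8
ES_C = max(EF_A=7, EF_B=8) = 8; EF_C = 8+6 = 14
ES_D = 8; EF_D = 8+7 = 15
ES_E = max(EF_A=7, EF_C=14, EF_D=15) = 15; EF_E = 15+7 = 22
Expected project duration μ = 22 days. Critical path: B → D → E.

Backward pass:
LF_E = 22; LS_E = 22−7 = 15
LF_D = LS_E = 15; LS_D = 15−7 = 8
LF_C = LS_E = 15; LS_C = 15−6 = 9
LF_B = min(LS_C=9, LS_D=8) = 8; LS_B = 8−8 = 0
LF_A = min(LS_C=9, LS_E=15) = 9; LS_A = 9−7 = 2
Slack_A = LS_A − ES_A = 2 − 0 = 2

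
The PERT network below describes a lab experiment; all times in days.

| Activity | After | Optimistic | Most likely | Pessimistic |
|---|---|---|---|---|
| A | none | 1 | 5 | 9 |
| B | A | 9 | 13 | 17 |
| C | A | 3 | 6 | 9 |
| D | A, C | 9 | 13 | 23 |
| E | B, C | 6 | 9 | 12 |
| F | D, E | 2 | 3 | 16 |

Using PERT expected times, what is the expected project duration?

te_A = (1 + 4·5 + 9)/6 = 30/6 = 5
te_B = (9 + 4·13 + 17)/6 = 78/6 = 13
te_C = (3 + 4·6 + 9)/6 = 36/6 = 6
te_D = (9 + 4·13 + 23)/6 = 84/6 = 14
te_E = (6 + 4·9 + 12)/6 = 54/6 = 9
te_F = (2 + 4·3 + 16)/6 = 30/6 = 5

Forward pass:
ES_A = 0; EF_A = 5
ES_B = 5; EF_B = 5+13 = 18
ES_C = 5; EF_C = 5+6 = 11
ES_D = max(EF_A=5, EF_C=11) = 11; EF_D = 11+14 = 25
ES_E = max(EF_B=18, EF_C=11) = 18; EF_E = 18+9 = 27
ES_F = max(EF_D=25, EF_E=27) = 27; EF_F = 27+5 = 32
Expected project duration μ = 32 days. Critical path: A → B → E → F.

32 days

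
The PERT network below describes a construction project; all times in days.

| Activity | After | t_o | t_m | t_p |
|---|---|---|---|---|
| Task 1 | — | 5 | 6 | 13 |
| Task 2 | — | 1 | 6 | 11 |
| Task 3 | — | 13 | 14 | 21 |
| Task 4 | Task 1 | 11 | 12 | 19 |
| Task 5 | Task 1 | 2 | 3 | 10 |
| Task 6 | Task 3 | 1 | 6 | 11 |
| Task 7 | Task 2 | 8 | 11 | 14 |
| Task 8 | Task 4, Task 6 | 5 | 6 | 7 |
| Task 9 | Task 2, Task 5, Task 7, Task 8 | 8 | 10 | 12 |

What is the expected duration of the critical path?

37 days

te_Task 1 = (5 + 4·6 + 13)/6 = 42/6 = 7
te_Task 2 = (1 + 4·6 + 11)/6 = 36/6 = 6
te_Task 3 = (13 + 4·14 + 21)/6 = 90/6 = 15
te_Task 4 = (11 + 4·12 + 19)/6 = 78/6 = 13
te_Task 5 = (2 + 4·3 + 10)/6 = 24/6 = 4
te_Task 6 = (1 + 4·6 + 11)/6 = 36/6 = 6
te_Task 7 = (8 + 4·11 + 14)/6 = 66/6 = 11
te_Task 8 = (5 + 4·6 + 7)/6 = 36/6 = 6
te_Task 9 = (8 + 4·10 + 12)/6 = 60/6 = 10

Forward pass:
ES_Task 1 = 0; EF_Task 1 = 7
ES_Task 2 = 0; EF_Task 2 = 6
ES_Task 3 = 0; EF_Task 3 = 15
ES_Task 4 = 7; EF_Task 4 = 7+13 = 20
ES_Task 5 = 7; EF_Task 5 = 7+4 = 11
ES_Task 6 = 15; EF_Task 6 = 15+6 = 21
ES_Task 7 = 6; EF_Task 7 = 6+11 = 17
ES_Task 8 = max(EF_Task 4=20, EF_Task 6=21) = 21; EF_Task 8 = 21+6 = 27
ES_Task 9 = max(EF_Task 2=6, EF_Task 5=11, EF_Task 7=17, EF_Task 8=27) = 27; EF_Task 9 = 27+10 = 37
Expected project duration μ = 37 days. Critical path: Task 3 → Task 6 → Task 8 → Task 9.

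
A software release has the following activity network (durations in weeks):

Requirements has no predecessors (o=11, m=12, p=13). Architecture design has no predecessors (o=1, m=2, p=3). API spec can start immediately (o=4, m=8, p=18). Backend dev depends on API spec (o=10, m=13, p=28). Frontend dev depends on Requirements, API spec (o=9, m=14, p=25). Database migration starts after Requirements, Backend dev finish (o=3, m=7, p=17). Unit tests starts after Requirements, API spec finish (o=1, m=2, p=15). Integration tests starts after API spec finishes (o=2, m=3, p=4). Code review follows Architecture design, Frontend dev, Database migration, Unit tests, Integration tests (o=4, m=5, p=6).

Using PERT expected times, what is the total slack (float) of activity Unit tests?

te_Requirements = (11 + 4·12 + 13)/6 = 72/6 = 12
te_Architecture design = (1 + 4·2 + 3)/6 = 12/6 = 2
te_API spec = (4 + 4·8 + 18)/6 = 54/6 = 9
te_Backend dev = (10 + 4·13 + 28)/6 = 90/6 = 15
te_Frontend dev = (9 + 4·14 + 25)/6 = 90/6 = 15
te_Database migration = (3 + 4·7 + 17)/6 = 48/6 = 8
te_Unit tests = (1 + 4·2 + 15)/6 = 24/6 = 4
te_Integration tests = (2 + 4·3 + 4)/6 = 18/6 = 3
te_Code review = (4 + 4·5 + 6)/6 = 30/6 = 5

Forward pass:
ES_Requirements = 0; EF_Requirements = 12
ES_Architecture design = 0; EF_Architecture design = 2
ES_API spec = 0; EF_API spec = 9
ES_Backend dev = 9; EF_Backend dev = 9+15 = 24
ES_Frontend dev = max(EF_Requirements=12, EF_API spec=9) = 12; EF_Frontend dev = 12+15 = 27
ES_Database migration = max(EF_Requirements=12, EF_Backend dev=24) = 24; EF_Database migration = 24+8 = 32
ES_Unit tests = max(EF_Requirements=12, EF_API spec=9) = 12; EF_Unit tests = 12+4 = 16
ES_Integration tests = 9; EF_Integration tests = 9+3 = 12
ES_Code review = max(EF_Architecture design=2, EF_Frontend dev=27, EF_Database migration=32, EF_Unit tests=16, EF_Integration tests=12) = 32; EF_Code review = 32+5 = 37
Expected project duration μ = 37 weeks. Critical path: API spec → Backend dev → Database migration → Code review.

Backward pass:
LF_Code review = 37; LS_Code review = 37−5 = 32
LF_Integration tests = LS_Code review = 32; LS_Integration tests = 32−3 = 29
LF_Unit tests = LS_Code review = 32; LS_Unit tests = 32−4 = 28
LF_Database migration = LS_Code review = 32; LS_Database migration = 32−8 = 24
LF_Frontend dev = LS_Code review = 32; LS_Frontend dev = 32−15 = 17
LF_Backend dev = LS_Database migration = 24; LS_Backend dev = 24−15 = 9
LF_API spec = min(LS_Backend dev=9, LS_Frontend dev=17, LS_Unit tests=28, LS_Integration tests=29) = 9; LS_API spec = 9−9 = 0
LF_Architecture design = LS_Code review = 32; LS_Architecture design = 32−2 = 30
LF_Requirements = min(LS_Frontend dev=17, LS_Database migration=24, LS_Unit tests=28) = 17; LS_Requirements = 17−12 = 5
Slack_Unit tests = LS_Unit tests − ES_Unit tests = 28 − 12 = 16

16 weeks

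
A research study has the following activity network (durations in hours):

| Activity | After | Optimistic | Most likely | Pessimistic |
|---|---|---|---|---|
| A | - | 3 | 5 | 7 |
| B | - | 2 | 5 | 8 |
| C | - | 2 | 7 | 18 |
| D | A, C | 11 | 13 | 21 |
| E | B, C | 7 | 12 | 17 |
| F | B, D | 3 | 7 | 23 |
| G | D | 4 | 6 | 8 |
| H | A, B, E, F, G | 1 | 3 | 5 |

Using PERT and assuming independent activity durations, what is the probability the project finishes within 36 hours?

0.667

te_A = (3 + 4·5 + 7)/6 = 30/6 = 5; σ²_A = ((7−3)/6)² = 0.444
te_B = (2 + 4·5 + 8)/6 = 30/6 = 5; σ²_B = ((8−2)/6)² = 1.000
te_C = (2 + 4·7 + 18)/6 = 48/6 = 8; σ²_C = ((18−2)/6)² = 7.111
te_D = (11 + 4·13 + 21)/6 = 84/6 = 14; σ²_D = ((21−11)/6)² = 2.778
te_E = (7 + 4·12 + 17)/6 = 72/6 = 12; σ²_E = ((17−7)/6)² = 2.778
te_F = (3 + 4·7 + 23)/6 = 54/6 = 9; σ²_F = ((23−3)/6)² = 11.111
te_G = (4 + 4·6 + 8)/6 = 36/6 = 6; σ²_G = ((8−4)/6)² = 0.444
te_H = (1 + 4·3 + 5)/6 = 18/6 = 3; σ²_H = ((5−1)/6)² = 0.444

Forward pass:
ES_A = 0; EF_A = 5
ES_B = 0; EF_B = 5
ES_C = 0; EF_C = 8
ES_D = max(EF_A=5, EF_C=8) = 8; EF_D = 8+14 = 22
ES_E = max(EF_B=5, EF_C=8) = 8; EF_E = 8+12 = 20
ES_F = max(EF_B=5, EF_D=22) = 22; EF_F = 22+9 = 31
ES_G = 22; EF_G = 22+6 = 28
ES_H = max(EF_A=5, EF_B=5, EF_E=20, EF_F=31, EF_G=28) = 31; EF_H = 31+3 = 34
Expected project duration μ = 34 hours. Critical path: C → D → F → H.

Variance along critical path = 7.111 + 2.778 + 11.111 + 0.444 = 21.444; σ = √21.444 = 4.631 hours.
Z = (36 − 34) / 4.631 = 0.432
P(T ≤ 36) = Φ(0.432) ≈ 0.667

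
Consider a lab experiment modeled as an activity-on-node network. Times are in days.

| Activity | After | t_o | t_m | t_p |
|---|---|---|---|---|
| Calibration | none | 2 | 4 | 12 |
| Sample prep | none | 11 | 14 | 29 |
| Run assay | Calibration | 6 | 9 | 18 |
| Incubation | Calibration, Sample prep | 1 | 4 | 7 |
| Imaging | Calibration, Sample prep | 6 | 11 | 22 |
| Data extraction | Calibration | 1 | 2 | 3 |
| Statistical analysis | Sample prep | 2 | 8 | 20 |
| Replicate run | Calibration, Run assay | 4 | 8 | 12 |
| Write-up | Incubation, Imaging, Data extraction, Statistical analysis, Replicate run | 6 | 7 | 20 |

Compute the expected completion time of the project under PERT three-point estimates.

37 days

te_Calibration = (2 + 4·4 + 12)/6 = 30/6 = 5
te_Sample prep = (11 + 4·14 + 29)/6 = 96/6 = 16
te_Run assay = (6 + 4·9 + 18)/6 = 60/6 = 10
te_Incubation = (1 + 4·4 + 7)/6 = 24/6 = 4
te_Imaging = (6 + 4·11 + 22)/6 = 72/6 = 12
te_Data extraction = (1 + 4·2 + 3)/6 = 12/6 = 2
te_Statistical analysis = (2 + 4·8 + 20)/6 = 54/6 = 9
te_Replicate run = (4 + 4·8 + 12)/6 = 48/6 = 8
te_Write-up = (6 + 4·7 + 20)/6 = 54/6 = 9

Forward pass:
ES_Calibration = 0; EF_Calibration = 5
ES_Sample prep = 0; EF_Sample prep = 16
ES_Run assay = 5; EF_Run assay = 5+10 = 15
ES_Incubation = max(EF_Calibration=5, EF_Sample prep=16) = 16; EF_Incubation = 16+4 = 20
ES_Imaging = max(EF_Calibration=5, EF_Sample prep=16) = 16; EF_Imaging = 16+12 = 28
ES_Data extraction = 5; EF_Data extraction = 5+2 = 7
ES_Statistical analysis = 16; EF_Statistical analysis = 16+9 = 25
ES_Replicate run = max(EF_Calibration=5, EF_Run assay=15) = 15; EF_Replicate run = 15+8 = 23
ES_Write-up = max(EF_Incubation=20, EF_Imaging=28, EF_Data extraction=7, EF_Statistical analysis=25, EF_Replicate run=23) = 28; EF_Write-up = 28+9 = 37
Expected project duration μ = 37 days. Critical path: Sample prep → Imaging → Write-up.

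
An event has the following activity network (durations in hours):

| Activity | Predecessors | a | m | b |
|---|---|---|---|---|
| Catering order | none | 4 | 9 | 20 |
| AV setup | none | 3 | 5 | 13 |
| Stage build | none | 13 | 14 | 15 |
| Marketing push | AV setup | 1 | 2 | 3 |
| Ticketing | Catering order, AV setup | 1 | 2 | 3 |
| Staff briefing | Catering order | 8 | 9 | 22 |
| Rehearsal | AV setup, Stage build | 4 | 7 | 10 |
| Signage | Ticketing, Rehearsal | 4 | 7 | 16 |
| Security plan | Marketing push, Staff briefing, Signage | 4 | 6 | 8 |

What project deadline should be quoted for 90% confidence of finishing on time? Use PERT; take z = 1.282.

te_Catering order = (4 + 4·9 + 20)/6 = 60/6 = 10; σ²_Catering order = ((20−4)/6)² = 7.111
te_AV setup = (3 + 4·5 + 13)/6 = 36/6 = 6; σ²_AV setup = ((13−3)/6)² = 2.778
te_Stage build = (13 + 4·14 + 15)/6 = 84/6 = 14; σ²_Stage build = ((15−13)/6)² = 0.111
te_Marketing push = (1 + 4·2 + 3)/6 = 12/6 = 2; σ²_Marketing push = ((3−1)/6)² = 0.111
te_Ticketing = (1 + 4·2 + 3)/6 = 12/6 = 2; σ²_Ticketing = ((3−1)/6)² = 0.111
te_Staff briefing = (8 + 4·9 + 22)/6 = 66/6 = 11; σ²_Staff briefing = ((22−8)/6)² = 5.444
te_Rehearsal = (4 + 4·7 + 10)/6 = 42/6 = 7; σ²_Rehearsal = ((10−4)/6)² = 1.000
te_Signage = (4 + 4·7 + 16)/6 = 48/6 = 8; σ²_Signage = ((16−4)/6)² = 4.000
te_Security plan = (4 + 4·6 + 8)/6 = 36/6 = 6; σ²_Security plan = ((8−4)/6)² = 0.444

Forward pass:
ES_Catering order = 0; EF_Catering order = 10
ES_AV setup = 0; EF_AV setup = 6
ES_Stage build = 0; EF_Stage build = 14
ES_Marketing push = 6; EF_Marketing push = 6+2 = 8
ES_Ticketing = max(EF_Catering order=10, EF_AV setup=6) = 10; EF_Ticketing = 10+2 = 12
ES_Staff briefing = 10; EF_Staff briefing = 10+11 = 21
ES_Rehearsal = max(EF_AV setup=6, EF_Stage build=14) = 14; EF_Rehearsal = 14+7 = 21
ES_Signage = max(EF_Ticketing=12, EF_Rehearsal=21) = 21; EF_Signage = 21+8 = 29
ES_Security plan = max(EF_Marketing push=8, EF_Staff briefing=21, EF_Signage=29) = 29; EF_Security plan = 29+6 = 35
Expected project duration μ = 35 hours. Critical path: Stage build → Rehearsal → Signage → Security plan.

Variance along critical path = 0.111 + 1.000 + 4.000 + 0.444 = 5.556; σ = 2.357 hours.
D = μ + z·σ = 35 + 1.282·2.357 = 38.0 hours

38.0 hours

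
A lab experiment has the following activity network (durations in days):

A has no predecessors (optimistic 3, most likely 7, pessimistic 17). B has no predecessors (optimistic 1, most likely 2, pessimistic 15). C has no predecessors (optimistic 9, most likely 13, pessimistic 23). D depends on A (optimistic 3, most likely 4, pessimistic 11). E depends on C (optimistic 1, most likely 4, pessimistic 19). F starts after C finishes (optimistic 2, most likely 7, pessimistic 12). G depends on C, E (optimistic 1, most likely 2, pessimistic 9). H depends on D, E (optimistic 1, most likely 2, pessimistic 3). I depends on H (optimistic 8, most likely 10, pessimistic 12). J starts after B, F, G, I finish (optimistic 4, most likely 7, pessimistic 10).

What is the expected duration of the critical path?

te_A = (3 + 4·7 + 17)/6 = 48/6 = 8
te_B = (1 + 4·2 + 15)/6 = 24/6 = 4
te_C = (9 + 4·13 + 23)/6 = 84/6 = 14
te_D = (3 + 4·4 + 11)/6 = 30/6 = 5
te_E = (1 + 4·4 + 19)/6 = 36/6 = 6
te_F = (2 + 4·7 + 12)/6 = 42/6 = 7
te_G = (1 + 4·2 + 9)/6 = 18/6 = 3
te_H = (1 + 4·2 + 3)/6 = 12/6 = 2
te_I = (8 + 4·10 + 12)/6 = 60/6 = 10
te_J = (4 + 4·7 + 10)/6 = 42/6 = 7

Forward pass:
ES_A = 0; EF_A = 8
ES_B = 0; EF_B = 4
ES_C = 0; EF_C = 14
ES_D = 8; EF_D = 8+5 = 13
ES_E = 14; EF_E = 14+6 = 20
ES_F = 14; EF_F = 14+7 = 21
ES_G = max(EF_C=14, EF_E=20) = 20; EF_G = 20+3 = 23
ES_H = max(EF_D=13, EF_E=20) = 20; EF_H = 20+2 = 22
ES_I = 22; EF_I = 22+10 = 32
ES_J = max(EF_B=4, EF_F=21, EF_G=23, EF_I=32) = 32; EF_J = 32+7 = 39
Expected project duration μ = 39 days. Critical path: C → E → H → I → J.

39 days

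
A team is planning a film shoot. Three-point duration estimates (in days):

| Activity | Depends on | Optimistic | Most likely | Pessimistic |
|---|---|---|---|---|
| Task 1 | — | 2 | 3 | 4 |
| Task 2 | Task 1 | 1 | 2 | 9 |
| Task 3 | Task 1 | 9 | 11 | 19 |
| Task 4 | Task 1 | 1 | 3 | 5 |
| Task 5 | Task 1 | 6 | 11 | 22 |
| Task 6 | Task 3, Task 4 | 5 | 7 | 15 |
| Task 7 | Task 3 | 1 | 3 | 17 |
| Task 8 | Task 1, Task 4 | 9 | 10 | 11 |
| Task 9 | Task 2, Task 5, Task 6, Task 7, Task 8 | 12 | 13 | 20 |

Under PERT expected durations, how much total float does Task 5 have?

8 days

te_Task 1 = (2 + 4·3 + 4)/6 = 18/6 = 3
te_Task 2 = (1 + 4·2 + 9)/6 = 18/6 = 3
te_Task 3 = (9 + 4·11 + 19)/6 = 72/6 = 12
te_Task 4 = (1 + 4·3 + 5)/6 = 18/6 = 3
te_Task 5 = (6 + 4·11 + 22)/6 = 72/6 = 12
te_Task 6 = (5 + 4·7 + 15)/6 = 48/6 = 8
te_Task 7 = (1 + 4·3 + 17)/6 = 30/6 = 5
te_Task 8 = (9 + 4·10 + 11)/6 = 60/6 = 10
te_Task 9 = (12 + 4·13 + 20)/6 = 84/6 = 14

Forward pass:
ES_Task 1 = 0; EF_Task 1 = 3
ES_Task 2 = 3; EF_Task 2 = 3+3 = 6
ES_Task 3 = 3; EF_Task 3 = 3+12 = 15
ES_Task 4 = 3; EF_Task 4 = 3+3 = 6
ES_Task 5 = 3; EF_Task 5 = 3+12 = 15
ES_Task 6 = max(EF_Task 3=15, EF_Task 4=6) = 15; EF_Task 6 = 15+8 = 23
ES_Task 7 = 15; EF_Task 7 = 15+5 = 20
ES_Task 8 = max(EF_Task 1=3, EF_Task 4=6) = 6; EF_Task 8 = 6+10 = 16
ES_Task 9 = max(EF_Task 2=6, EF_Task 5=15, EF_Task 6=23, EF_Task 7=20, EF_Task 8=16) = 23; EF_Task 9 = 23+14 = 37
Expected project duration μ = 37 days. Critical path: Task 1 → Task 3 → Task 6 → Task 9.

Backward pass:
LF_Task 9 = 37; LS_Task 9 = 37−14 = 23
LF_Task 8 = LS_Task 9 = 23; LS_Task 8 = 23−10 = 13
LF_Task 7 = LS_Task 9 = 23; LS_Task 7 = 23−5 = 18
LF_Task 6 = LS_Task 9 = 23; LS_Task 6 = 23−8 = 15
LF_Task 5 = LS_Task 9 = 23; LS_Task 5 = 23−12 = 11
LF_Task 4 = min(LS_Task 6=15, LS_Task 8=13) = 13; LS_Task 4 = 13−3 = 10
LF_Task 3 = min(LS_Task 6=15, LS_Task 7=18) = 15; LS_Task 3 = 15−12 = 3
LF_Task 2 = LS_Task 9 = 23; LS_Task 2 = 23−3 = 20
LF_Task 1 = min(LS_Task 2=20, LS_Task 3=3, LS_Task 4=10, LS_Task 5=11, LS_Task 8=13) = 3; LS_Task 1 = 3−3 = 0
Slack_Task 5 = LS_Task 5 − ES_Task 5 = 11 − 3 = 8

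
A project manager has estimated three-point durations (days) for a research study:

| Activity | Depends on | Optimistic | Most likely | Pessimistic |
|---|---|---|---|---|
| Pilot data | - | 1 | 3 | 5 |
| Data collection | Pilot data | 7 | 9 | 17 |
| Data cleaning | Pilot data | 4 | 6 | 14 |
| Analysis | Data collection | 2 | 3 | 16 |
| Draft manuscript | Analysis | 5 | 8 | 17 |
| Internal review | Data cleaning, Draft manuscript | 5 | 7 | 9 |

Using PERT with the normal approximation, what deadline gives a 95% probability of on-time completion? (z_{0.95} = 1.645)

te_Pilot data = (1 + 4·3 + 5)/6 = 18/6 = 3; σ²_Pilot data = ((5−1)/6)² = 0.444
te_Data collection = (7 + 4·9 + 17)/6 = 60/6 = 10; σ²_Data collection = ((17−7)/6)² = 2.778
te_Data cleaning = (4 + 4·6 + 14)/6 = 42/6 = 7; σ²_Data cleaning = ((14−4)/6)² = 2.778
te_Analysis = (2 + 4·3 + 16)/6 = 30/6 = 5; σ²_Analysis = ((16−2)/6)² = 5.444
te_Draft manuscript = (5 + 4·8 + 17)/6 = 54/6 = 9; σ²_Draft manuscript = ((17−5)/6)² = 4.000
te_Internal review = (5 + 4·7 + 9)/6 = 42/6 = 7; σ²_Internal review = ((9−5)/6)² = 0.444

Forward pass:
ES_Pilot data = 0; EF_Pilot data = 3
ES_Data collection = 3; EF_Data collection = 3+10 = 13
ES_Data cleaning = 3; EF_Data cleaning = 3+7 = 10
ES_Analysis = 13; EF_Analysis = 13+5 = 18
ES_Draft manuscript = 18; EF_Draft manuscript = 18+9 = 27
ES_Internal review = max(EF_Data cleaning=10, EF_Draft manuscript=27) = 27; EF_Internal review = 27+7 = 34
Expected project duration μ = 34 days. Critical path: Pilot data → Data collection → Analysis → Draft manuscript → Internal review.

Variance along critical path = 0.444 + 2.778 + 5.444 + 4.000 + 0.444 = 13.111; σ = 3.621 days.
D = μ + z·σ = 34 + 1.645·3.621 = 40.0 days

40.0 days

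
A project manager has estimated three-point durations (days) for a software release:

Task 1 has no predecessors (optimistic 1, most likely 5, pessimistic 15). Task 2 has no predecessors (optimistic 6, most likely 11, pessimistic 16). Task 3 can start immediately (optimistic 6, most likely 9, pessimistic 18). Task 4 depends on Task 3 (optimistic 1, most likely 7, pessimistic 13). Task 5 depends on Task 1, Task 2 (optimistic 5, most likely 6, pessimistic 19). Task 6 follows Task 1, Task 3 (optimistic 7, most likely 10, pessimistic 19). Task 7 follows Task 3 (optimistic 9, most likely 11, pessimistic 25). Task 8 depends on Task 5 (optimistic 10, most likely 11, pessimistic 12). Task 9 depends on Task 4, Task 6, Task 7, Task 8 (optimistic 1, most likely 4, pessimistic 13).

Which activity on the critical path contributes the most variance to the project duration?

te_Task 1 = (1 + 4·5 + 15)/6 = 36/6 = 6; σ²_Task 1 = ((15−1)/6)² = 5.444
te_Task 2 = (6 + 4·11 + 16)/6 = 66/6 = 11; σ²_Task 2 = ((16−6)/6)² = 2.778
te_Task 3 = (6 + 4·9 + 18)/6 = 60/6 = 10; σ²_Task 3 = ((18−6)/6)² = 4.000
te_Task 4 = (1 + 4·7 + 13)/6 = 42/6 = 7; σ²_Task 4 = ((13−1)/6)² = 4.000
te_Task 5 = (5 + 4·6 + 19)/6 = 48/6 = 8; σ²_Task 5 = ((19−5)/6)² = 5.444
te_Task 6 = (7 + 4·10 + 19)/6 = 66/6 = 11; σ²_Task 6 = ((19−7)/6)² = 4.000
te_Task 7 = (9 + 4·11 + 25)/6 = 78/6 = 13; σ²_Task 7 = ((25−9)/6)² = 7.111
te_Task 8 = (10 + 4·11 + 12)/6 = 66/6 = 11; σ²_Task 8 = ((12−10)/6)² = 0.111
te_Task 9 = (1 + 4·4 + 13)/6 = 30/6 = 5; σ²_Task 9 = ((13−1)/6)² = 4.000

Forward pass:
ES_Task 1 = 0; EF_Task 1 = 6
ES_Task 2 = 0; EF_Task 2 = 11
ES_Task 3 = 0; EF_Task 3 = 10
ES_Task 4 = 10; EF_Task 4 = 10+7 = 17
ES_Task 5 = max(EF_Task 1=6, EF_Task 2=11) = 11; EF_Task 5 = 11+8 = 19
ES_Task 6 = max(EF_Task 1=6, EF_Task 3=10) = 10; EF_Task 6 = 10+11 = 21
ES_Task 7 = 10; EF_Task 7 = 10+13 = 23
ES_Task 8 = 19; EF_Task 8 = 19+11 = 30
ES_Task 9 = max(EF_Task 4=17, EF_Task 6=21, EF_Task 7=23, EF_Task 8=30) = 30; EF_Task 9 = 30+5 = 35
Expected project duration μ = 35 days. Critical path: Task 2 → Task 5 → Task 8 → Task 9.

Variances on critical path: σ²_Task 2=2.778, σ²_Task 5=5.444, σ²_Task 8=0.111, σ²_Task 9=4.000.
Largest is σ²_Task 5 = 5.444.

Task 5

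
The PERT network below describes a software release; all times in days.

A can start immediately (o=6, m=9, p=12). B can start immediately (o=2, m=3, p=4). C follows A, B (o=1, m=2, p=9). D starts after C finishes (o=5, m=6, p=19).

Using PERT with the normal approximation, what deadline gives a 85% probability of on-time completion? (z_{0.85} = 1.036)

23.0 days

te_A = (6 + 4·9 + 12)/6 = 54/6 = 9; σ²_A = ((12−6)/6)² = 1.000
te_B = (2 + 4·3 + 4)/6 = 18/6 = 3; σ²_B = ((4−2)/6)² = 0.111
te_C = (1 + 4·2 + 9)/6 = 18/6 = 3; σ²_C = ((9−1)/6)² = 1.778
te_D = (5 + 4·6 + 19)/6 = 48/6 = 8; σ²_D = ((19−5)/6)² = 5.444

Forward pass:
ES_A = 0; EF_A = 9
ES_B = 0; EF_B = 3
ES_C = max(EF_A=9, EF_B=3) = 9; EF_C = 9+3 = 12
ES_D = 12; EF_D = 12+8 = 20
Expected project duration μ = 20 days. Critical path: A → C → D.

Variance along critical path = 1.000 + 1.778 + 5.444 = 8.222; σ = 2.867 days.
D = μ + z·σ = 20 + 1.036·2.867 = 23.0 days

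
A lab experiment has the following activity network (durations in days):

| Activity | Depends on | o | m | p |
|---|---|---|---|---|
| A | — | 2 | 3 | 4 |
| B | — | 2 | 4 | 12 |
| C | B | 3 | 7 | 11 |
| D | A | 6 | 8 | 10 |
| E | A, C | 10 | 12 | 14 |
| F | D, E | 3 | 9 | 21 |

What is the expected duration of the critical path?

te_A = (2 + 4·3 + 4)/6 = 18/6 = 3
te_B = (2 + 4·4 + 12)/6 = 30/6 = 5
te_C = (3 + 4·7 + 11)/6 = 42/6 = 7
te_D = (6 + 4·8 + 10)/6 = 48/6 = 8
te_E = (10 + 4·12 + 14)/6 = 72/6 = 12
te_F = (3 + 4·9 + 21)/6 = 60/6 = 10

Forward pass:
ES_A = 0; EF_A = 3
ES_B = 0; EF_B = 5
ES_C = 5; EF_C = 5+7 = 12
ES_D = 3; EF_D = 3+8 = 11
ES_E = max(EF_A=3, EF_C=12) = 12; EF_E = 12+12 = 24
ES_F = max(EF_D=11, EF_E=24) = 24; EF_F = 24+10 = 34
Expected project duration μ = 34 days. Critical path: B → C → E → F.

34 days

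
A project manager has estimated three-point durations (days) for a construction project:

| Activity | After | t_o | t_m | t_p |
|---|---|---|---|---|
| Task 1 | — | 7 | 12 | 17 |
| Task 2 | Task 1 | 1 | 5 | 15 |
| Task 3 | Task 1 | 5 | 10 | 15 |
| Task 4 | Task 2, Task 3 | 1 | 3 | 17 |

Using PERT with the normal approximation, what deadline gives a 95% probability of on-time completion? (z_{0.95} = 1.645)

te_Task 1 = (7 + 4·12 + 17)/6 = 72/6 = 12; σ²_Task 1 = ((17−7)/6)² = 2.778
te_Task 2 = (1 + 4·5 + 15)/6 = 36/6 = 6; σ²_Task 2 = ((15−1)/6)² = 5.444
te_Task 3 = (5 + 4·10 + 15)/6 = 60/6 = 10; σ²_Task 3 = ((15−5)/6)² = 2.778
te_Task 4 = (1 + 4·3 + 17)/6 = 30/6 = 5; σ²_Task 4 = ((17−1)/6)² = 7.111

Forward pass:
ES_Task 1 = 0; EF_Task 1 = 12
ES_Task 2 = 12; EF_Task 2 = 12+6 = 18
ES_Task 3 = 12; EF_Task 3 = 12+10 = 22
ES_Task 4 = max(EF_Task 2=18, EF_Task 3=22) = 22; EF_Task 4 = 22+5 = 27
Expected project duration μ = 27 days. Critical path: Task 1 → Task 3 → Task 4.

Variance along critical path = 2.778 + 2.778 + 7.111 = 12.667; σ = 3.559 days.
D = μ + z·σ = 27 + 1.645·3.559 = 32.9 days

32.9 days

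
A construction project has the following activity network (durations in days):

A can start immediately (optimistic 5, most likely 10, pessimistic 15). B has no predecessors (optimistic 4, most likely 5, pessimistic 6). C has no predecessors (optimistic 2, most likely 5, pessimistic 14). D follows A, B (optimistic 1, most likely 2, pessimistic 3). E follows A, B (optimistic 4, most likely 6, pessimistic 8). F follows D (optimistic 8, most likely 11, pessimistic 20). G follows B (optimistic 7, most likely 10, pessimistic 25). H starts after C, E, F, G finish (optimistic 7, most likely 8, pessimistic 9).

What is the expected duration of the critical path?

32 days

te_A = (5 + 4·10 + 15)/6 = 60/6 = 10
te_B = (4 + 4·5 + 6)/6 = 30/6 = 5
te_C = (2 + 4·5 + 14)/6 = 36/6 = 6
te_D = (1 + 4·2 + 3)/6 = 12/6 = 2
te_E = (4 + 4·6 + 8)/6 = 36/6 = 6
te_F = (8 + 4·11 + 20)/6 = 72/6 = 12
te_G = (7 + 4·10 + 25)/6 = 72/6 = 12
te_H = (7 + 4·8 + 9)/6 = 48/6 = 8

Forward pass:
ES_A = 0; EF_A = 10
ES_B = 0; EF_B = 5
ES_C = 0; EF_C = 6
ES_D = max(EF_A=10, EF_B=5) = 10; EF_D = 10+2 = 12
ES_E = max(EF_A=10, EF_B=5) = 10; EF_E = 10+6 = 16
ES_F = 12; EF_F = 12+12 = 24
ES_G = 5; EF_G = 5+12 = 17
ES_H = max(EF_C=6, EF_E=16, EF_F=24, EF_G=17) = 24; EF_H = 24+8 = 32
Expected project duration μ = 32 days. Critical path: A → D → F → H.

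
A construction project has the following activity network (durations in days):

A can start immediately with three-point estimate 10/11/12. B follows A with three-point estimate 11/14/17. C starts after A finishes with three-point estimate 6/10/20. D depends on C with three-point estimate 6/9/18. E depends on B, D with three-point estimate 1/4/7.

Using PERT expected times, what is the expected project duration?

te_A = (10 + 4·11 + 12)/6 = 66/6 = 11
te_B = (11 + 4·14 + 17)/6 = 84/6 = 14
te_C = (6 + 4·10 + 20)/6 = 66/6 = 11
te_D = (6 + 4·9 + 18)/6 = 60/6 = 10
te_E = (1 + 4·4 + 7)/6 = 24/6 = 4

Forward pass:
ES_A = 0; EF_A = 11
ES_B = 11; EF_B = 11+14 = 25
ES_C = 11; EF_C = 11+11 = 22
ES_D = 22; EF_D = 22+10 = 32
ES_E = max(EF_B=25, EF_D=32) = 32; EF_E = 32+4 = 36
Expected project duration μ = 36 days. Critical path: A → C → D → E.

36 days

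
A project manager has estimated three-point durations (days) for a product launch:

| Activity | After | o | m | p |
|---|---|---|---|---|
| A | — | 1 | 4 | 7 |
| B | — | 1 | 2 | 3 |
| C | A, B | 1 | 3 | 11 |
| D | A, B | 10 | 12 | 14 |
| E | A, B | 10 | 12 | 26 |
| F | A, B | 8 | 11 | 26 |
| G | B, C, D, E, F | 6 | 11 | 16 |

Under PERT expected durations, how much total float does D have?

2 days

te_A = (1 + 4·4 + 7)/6 = 24/6 = 4
te_B = (1 + 4·2 + 3)/6 = 12/6 = 2
te_C = (1 + 4·3 + 11)/6 = 24/6 = 4
te_D = (10 + 4·12 + 14)/6 = 72/6 = 12
te_E = (10 + 4·12 + 26)/6 = 84/6 = 14
te_F = (8 + 4·11 + 26)/6 = 78/6 = 13
te_G = (6 + 4·11 + 16)/6 = 66/6 = 11

Forward pass:
ES_A = 0; EF_A = 4
ES_B = 0; EF_B = 2
ES_C = max(EF_A=4, EF_B=2) = 4; EF_C = 4+4 = 8
ES_D = max(EF_A=4, EF_B=2) = 4; EF_D = 4+12 = 16
ES_E = max(EF_A=4, EF_B=2) = 4; EF_E = 4+14 = 18
ES_F = max(EF_A=4, EF_B=2) = 4; EF_F = 4+13 = 17
ES_G = max(EF_B=2, EF_C=8, EF_D=16, EF_E=18, EF_F=17) = 18; EF_G = 18+11 = 29
Expected project duration μ = 29 days. Critical path: A → E → G.

Backward pass:
LF_G = 29; LS_G = 29−11 = 18
LF_F = LS_G = 18; LS_F = 18−13 = 5
LF_E = LS_G = 18; LS_E = 18−14 = 4
LF_D = LS_G = 18; LS_D = 18−12 = 6
LF_C = LS_G = 18; LS_C = 18−4 = 14
LF_B = min(LS_C=14, LS_D=6, LS_E=4, LS_F=5, LS_G=18) = 4; LS_B = 4−2 = 2
LF_A = min(LS_C=14, LS_D=6, LS_E=4, LS_F=5) = 4; LS_A = 4−4 = 0
Slack_D = LS_D − ES_D = 6 − 4 = 2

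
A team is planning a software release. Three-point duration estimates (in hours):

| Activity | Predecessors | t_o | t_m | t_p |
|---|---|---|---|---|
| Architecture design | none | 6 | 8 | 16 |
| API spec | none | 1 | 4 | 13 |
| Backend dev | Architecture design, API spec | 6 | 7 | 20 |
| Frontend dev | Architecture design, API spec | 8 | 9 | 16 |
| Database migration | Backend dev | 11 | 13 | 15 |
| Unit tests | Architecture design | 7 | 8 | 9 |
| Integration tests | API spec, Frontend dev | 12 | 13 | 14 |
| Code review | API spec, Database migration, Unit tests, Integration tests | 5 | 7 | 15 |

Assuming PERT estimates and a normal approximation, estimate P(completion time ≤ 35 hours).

te_Architecture design = (6 + 4·8 + 16)/6 = 54/6 = 9; σ²_Architecture design = ((16−6)/6)² = 2.778
te_API spec = (1 + 4·4 + 13)/6 = 30/6 = 5; σ²_API spec = ((13−1)/6)² = 4.000
te_Backend dev = (6 + 4·7 + 20)/6 = 54/6 = 9; σ²_Backend dev = ((20−6)/6)² = 5.444
te_Frontend dev = (8 + 4·9 + 16)/6 = 60/6 = 10; σ²_Frontend dev = ((16−8)/6)² = 1.778
te_Database migration = (11 + 4·13 + 15)/6 = 78/6 = 13; σ²_Database migration = ((15−11)/6)² = 0.444
te_Unit tests = (7 + 4·8 + 9)/6 = 48/6 = 8; σ²_Unit tests = ((9−7)/6)² = 0.111
te_Integration tests = (12 + 4·13 + 14)/6 = 78/6 = 13; σ²_Integration tests = ((14−12)/6)² = 0.111
te_Code review = (5 + 4·7 + 15)/6 = 48/6 = 8; σ²_Code review = ((15−5)/6)² = 2.778

Forward pass:
ES_Architecture design = 0; EF_Architecture design = 9
ES_API spec = 0; EF_API spec = 5
ES_Backend dev = max(EF_Architecture design=9, EF_API spec=5) = 9; EF_Backend dev = 9+9 = 18
ES_Frontend dev = max(EF_Architecture design=9, EF_API spec=5) = 9; EF_Frontend dev = 9+10 = 19
ES_Database migration = 18; EF_Database migration = 18+13 = 31
ES_Unit tests = 9; EF_Unit tests = 9+8 = 17
ES_Integration tests = max(EF_API spec=5, EF_Frontend dev=19) = 19; EF_Integration tests = 19+13 = 32
ES_Code review = max(EF_API spec=5, EF_Database migration=31, EF_Unit tests=17, EF_Integration tests=32) = 32; EF_Code review = 32+8 = 40
Expected project duration μ = 40 hours. Critical path: Architecture design → Frontend dev → Integration tests → Code review.

Variance along critical path = 2.778 + 1.778 + 0.111 + 2.778 = 7.444; σ = √7.444 = 2.728 hours.
Z = (35 − 40) / 2.728 = -1.833
P(T ≤ 35) = Φ(-1.833) ≈ 0.033

0.033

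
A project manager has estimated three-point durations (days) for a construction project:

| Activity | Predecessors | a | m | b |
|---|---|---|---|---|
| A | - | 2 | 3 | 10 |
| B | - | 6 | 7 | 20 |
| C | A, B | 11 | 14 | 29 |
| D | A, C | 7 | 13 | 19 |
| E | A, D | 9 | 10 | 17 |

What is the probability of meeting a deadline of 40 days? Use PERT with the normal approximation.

0.023

te_A = (2 + 4·3 + 10)/6 = 24/6 = 4; σ²_A = ((10−2)/6)² = 1.778
te_B = (6 + 4·7 + 20)/6 = 54/6 = 9; σ²_B = ((20−6)/6)² = 5.444
te_C = (11 + 4·14 + 29)/6 = 96/6 = 16; σ²_C = ((29−11)/6)² = 9.000
te_D = (7 + 4·13 + 19)/6 = 78/6 = 13; σ²_D = ((19−7)/6)² = 4.000
te_E = (9 + 4·10 + 17)/6 = 66/6 = 11; σ²_E = ((17−9)/6)² = 1.778

Forward pass:
ES_A = 0; EF_A = 4
ES_B = 0; EF_B = 9
ES_C = max(EF_A=4, EF_B=9) = 9; EF_C = 9+16 = 25
ES_D = max(EF_A=4, EF_C=25) = 25; EF_D = 25+13 = 38
ES_E = max(EF_A=4, EF_D=38) = 38; EF_E = 38+11 = 49
Expected project duration μ = 49 days. Critical path: B → C → D → E.

Variance along critical path = 5.444 + 9.000 + 4.000 + 1.778 = 20.222; σ = √20.222 = 4.497 days.
Z = (40 − 49) / 4.497 = -2.001
P(T ≤ 40) = Φ(-2.001) ≈ 0.023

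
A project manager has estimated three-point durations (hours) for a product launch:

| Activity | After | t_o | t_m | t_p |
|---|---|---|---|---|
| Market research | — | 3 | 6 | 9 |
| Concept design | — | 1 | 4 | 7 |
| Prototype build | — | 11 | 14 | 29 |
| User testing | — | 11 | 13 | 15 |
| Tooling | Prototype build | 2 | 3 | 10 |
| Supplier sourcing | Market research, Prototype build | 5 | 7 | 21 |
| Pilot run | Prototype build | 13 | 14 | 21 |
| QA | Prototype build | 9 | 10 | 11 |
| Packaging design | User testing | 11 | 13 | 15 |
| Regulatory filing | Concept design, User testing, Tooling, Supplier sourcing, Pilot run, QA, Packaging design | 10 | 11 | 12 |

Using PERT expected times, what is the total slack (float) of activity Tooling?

te_Market research = (3 + 4·6 + 9)/6 = 36/6 = 6
te_Concept design = (1 + 4·4 + 7)/6 = 24/6 = 4
te_Prototype build = (11 + 4·14 + 29)/6 = 96/6 = 16
te_User testing = (11 + 4·13 + 15)/6 = 78/6 = 13
te_Tooling = (2 + 4·3 + 10)/6 = 24/6 = 4
te_Supplier sourcing = (5 + 4·7 + 21)/6 = 54/6 = 9
te_Pilot run = (13 + 4·14 + 21)/6 = 90/6 = 15
te_QA = (9 + 4·10 + 11)/6 = 60/6 = 10
te_Packaging design = (11 + 4·13 + 15)/6 = 78/6 = 13
te_Regulatory filing = (10 + 4·11 + 12)/6 = 66/6 = 11

Forward pass:
ES_Market research = 0; EF_Market research = 6
ES_Concept design = 0; EF_Concept design = 4
ES_Prototype build = 0; EF_Prototype build = 16
ES_User testing = 0; EF_User testing = 13
ES_Tooling = 16; EF_Tooling = 16+4 = 20
ES_Supplier sourcing = max(EF_Market research=6, EF_Prototype build=16) = 16; EF_Supplier sourcing = 16+9 = 25
ES_Pilot run = 16; EF_Pilot run = 16+15 = 31
ES_QA = 16; EF_QA = 16+10 = 26
ES_Packaging design = 13; EF_Packaging design = 13+13 = 26
ES_Regulatory filing = max(EF_Concept design=4, EF_User testing=13, EF_Tooling=20, EF_Supplier sourcing=25, EF_Pilot run=31, EF_QA=26, EF_Packaging design=26) = 31; EF_Regulatory filing = 31+11 = 42
Expected project duration μ = 42 hours. Critical path: Prototype build → Pilot run → Regulatory filing.

Backward pass:
LF_Regulatory filing = 42; LS_Regulatory filing = 42−11 = 31
LF_Packaging design = LS_Regulatory filing = 31; LS_Packaging design = 31−13 = 18
LF_QA = LS_Regulatory filing = 31; LS_QA = 31−10 = 21
LF_Pilot run = LS_Regulatory filing = 31; LS_Pilot run = 31−15 = 16
LF_Supplier sourcing = LS_Regulatory filing = 31; LS_Supplier sourcing = 31−9 = 22
LF_Tooling = LS_Regulatory filing = 31; LS_Tooling = 31−4 = 27
LF_User testing = min(LS_Packaging design=18, LS_Regulatory filing=31) = 18; LS_User testing = 18−13 = 5
LF_Prototype build = min(LS_Tooling=27, LS_Supplier sourcing=22, LS_Pilot run=16, LS_QA=21) = 16; LS_Prototype build = 16−16 = 0
LF_Concept design = LS_Regulatory filing = 31; LS_Concept design = 31−4 = 27
LF_Market research = LS_Supplier sourcing = 22; LS_Market research = 22−6 = 16
Slack_Tooling = LS_Tooling − ES_Tooling = 27 − 16 = 11

11 hours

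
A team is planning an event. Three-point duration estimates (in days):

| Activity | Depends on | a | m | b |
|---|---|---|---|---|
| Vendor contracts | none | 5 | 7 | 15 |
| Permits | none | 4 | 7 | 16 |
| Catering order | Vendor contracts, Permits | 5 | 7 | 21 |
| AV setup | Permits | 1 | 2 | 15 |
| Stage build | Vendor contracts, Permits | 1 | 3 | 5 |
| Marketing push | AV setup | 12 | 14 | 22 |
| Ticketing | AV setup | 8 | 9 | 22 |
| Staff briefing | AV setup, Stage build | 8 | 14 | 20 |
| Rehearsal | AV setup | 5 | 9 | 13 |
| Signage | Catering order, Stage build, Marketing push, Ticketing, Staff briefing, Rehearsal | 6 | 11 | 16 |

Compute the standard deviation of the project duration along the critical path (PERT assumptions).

te_Vendor contracts = (5 + 4·7 + 15)/6 = 48/6 = 8; σ²_Vendor contracts = ((15−5)/6)² = 2.778
te_Permits = (4 + 4·7 + 16)/6 = 48/6 = 8; σ²_Permits = ((16−4)/6)² = 4.000
te_Catering order = (5 + 4·7 + 21)/6 = 54/6 = 9; σ²_Catering order = ((21−5)/6)² = 7.111
te_AV setup = (1 + 4·2 + 15)/6 = 24/6 = 4; σ²_AV setup = ((15−1)/6)² = 5.444
te_Stage build = (1 + 4·3 + 5)/6 = 18/6 = 3; σ²_Stage build = ((5−1)/6)² = 0.444
te_Marketing push = (12 + 4·14 + 22)/6 = 90/6 = 15; σ²_Marketing push = ((22−12)/6)² = 2.778
te_Ticketing = (8 + 4·9 + 22)/6 = 66/6 = 11; σ²_Ticketing = ((22−8)/6)² = 5.444
te_Staff briefing = (8 + 4·14 + 20)/6 = 84/6 = 14; σ²_Staff briefing = ((20−8)/6)² = 4.000
te_Rehearsal = (5 + 4·9 + 13)/6 = 54/6 = 9; σ²_Rehearsal = ((13−5)/6)² = 1.778
te_Signage = (6 + 4·11 + 16)/6 = 66/6 = 11; σ²_Signage = ((16−6)/6)² = 2.778

Forward pass:
ES_Vendor contracts = 0; EF_Vendor contracts = 8
ES_Permits = 0; EF_Permits = 8
ES_Catering order = max(EF_Vendor contracts=8, EF_Permits=8) = 8; EF_Catering order = 8+9 = 17
ES_AV setup = 8; EF_AV setup = 8+4 = 12
ES_Stage build = max(EF_Vendor contracts=8, EF_Permits=8) = 8; EF_Stage build = 8+3 = 11
ES_Marketing push = 12; EF_Marketing push = 12+15 = 27
ES_Ticketing = 12; EF_Ticketing = 12+11 = 23
ES_Staff briefing = max(EF_AV setup=12, EF_Stage build=11) = 12; EF_Staff briefing = 12+14 = 26
ES_Rehearsal = 12; EF_Rehearsal = 12+9 = 21
ES_Signage = max(EF_Catering order=17, EF_Stage build=11, EF_Marketing push=27, EF_Ticketing=23, EF_Staff briefing=26, EF_Rehearsal=21) = 27; EF_Signage = 27+11 = 38
Expected project duration μ = 38 days. Critical path: Permits → AV setup → Marketing push → Signage.

Variance along critical path = 4.000 + 5.444 + 2.778 + 2.778 = 15.000
σ = √15.000 = 3.873 days

3.87 days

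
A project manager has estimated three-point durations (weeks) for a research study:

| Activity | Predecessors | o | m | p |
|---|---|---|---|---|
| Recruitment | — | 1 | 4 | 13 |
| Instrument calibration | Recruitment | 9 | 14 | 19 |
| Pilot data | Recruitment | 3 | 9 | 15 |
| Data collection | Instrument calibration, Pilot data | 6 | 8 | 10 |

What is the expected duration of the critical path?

te_Recruitment = (1 + 4·4 + 13)/6 = 30/6 = 5
te_Instrument calibration = (9 + 4·14 + 19)/6 = 84/6 = 14
te_Pilot data = (3 + 4·9 + 15)/6 = 54/6 = 9
te_Data collection = (6 + 4·8 + 10)/6 = 48/6 = 8

Forward pass:
ES_Recruitment = 0; EF_Recruitment = 5
ES_Instrument calibration = 5; EF_Instrument calibration = 5+14 = 19
ES_Pilot data = 5; EF_Pilot data = 5+9 = 14
ES_Data collection = max(EF_Instrument calibration=19, EF_Pilot data=14) = 19; EF_Data collection = 19+8 = 27
Expected project duration μ = 27 weeks. Critical path: Recruitment → Instrument calibration → Data collection.

27 weeks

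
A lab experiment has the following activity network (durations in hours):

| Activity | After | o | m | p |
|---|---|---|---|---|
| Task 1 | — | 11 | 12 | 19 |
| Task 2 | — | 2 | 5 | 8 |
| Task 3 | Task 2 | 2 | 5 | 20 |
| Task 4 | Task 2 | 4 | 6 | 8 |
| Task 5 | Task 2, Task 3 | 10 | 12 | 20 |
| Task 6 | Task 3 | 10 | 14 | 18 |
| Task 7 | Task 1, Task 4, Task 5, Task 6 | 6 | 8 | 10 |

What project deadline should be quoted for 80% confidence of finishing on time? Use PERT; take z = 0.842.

36.9 hours

te_Task 1 = (11 + 4·12 + 19)/6 = 78/6 = 13; σ²_Task 1 = ((19−11)/6)² = 1.778
te_Task 2 = (2 + 4·5 + 8)/6 = 30/6 = 5; σ²_Task 2 = ((8−2)/6)² = 1.000
te_Task 3 = (2 + 4·5 + 20)/6 = 42/6 = 7; σ²_Task 3 = ((20−2)/6)² = 9.000
te_Task 4 = (4 + 4·6 + 8)/6 = 36/6 = 6; σ²_Task 4 = ((8−4)/6)² = 0.444
te_Task 5 = (10 + 4·12 + 20)/6 = 78/6 = 13; σ²_Task 5 = ((20−10)/6)² = 2.778
te_Task 6 = (10 + 4·14 + 18)/6 = 84/6 = 14; σ²_Task 6 = ((18−10)/6)² = 1.778
te_Task 7 = (6 + 4·8 + 10)/6 = 48/6 = 8; σ²_Task 7 = ((10−6)/6)² = 0.444

Forward pass:
ES_Task 1 = 0; EF_Task 1 = 13
ES_Task 2 = 0; EF_Task 2 = 5
ES_Task 3 = 5; EF_Task 3 = 5+7 = 12
ES_Task 4 = 5; EF_Task 4 = 5+6 = 11
ES_Task 5 = max(EF_Task 2=5, EF_Task 3=12) = 12; EF_Task 5 = 12+13 = 25
ES_Task 6 = 12; EF_Task 6 = 12+14 = 26
ES_Task 7 = max(EF_Task 1=13, EF_Task 4=11, EF_Task 5=25, EF_Task 6=26) = 26; EF_Task 7 = 26+8 = 34
Expected project duration μ = 34 hours. Critical path: Task 2 → Task 3 → Task 6 → Task 7.

Variance along critical path = 1.000 + 9.000 + 1.778 + 0.444 = 12.222; σ = 3.496 hours.
D = μ + z·σ = 34 + 0.842·3.496 = 36.9 hours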